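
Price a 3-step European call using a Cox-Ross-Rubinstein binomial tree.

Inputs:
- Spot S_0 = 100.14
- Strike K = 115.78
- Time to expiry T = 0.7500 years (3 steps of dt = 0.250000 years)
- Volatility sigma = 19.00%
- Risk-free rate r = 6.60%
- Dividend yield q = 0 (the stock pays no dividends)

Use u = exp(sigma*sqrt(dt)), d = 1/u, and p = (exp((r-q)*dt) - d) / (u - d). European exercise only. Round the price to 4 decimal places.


Answer: Price = V(0,0) = 2.9631

Derivation:
dt = T/N = 0.250000
u = exp(sigma*sqrt(dt)) = 1.099659; d = 1/u = 0.909373
p = (exp((r-q)*dt) - d) / (u - d) = 0.563699
Discount per step: exp(-r*dt) = 0.983635
Stock lattice S(k, i) with i counting down-moves:
  k=0: S(0,0) = 100.1400
  k=1: S(1,0) = 110.1198; S(1,1) = 91.0646
  k=2: S(2,0) = 121.0943; S(2,1) = 100.1400; S(2,2) = 82.8117
  k=3: S(3,0) = 133.1624; S(3,1) = 110.1198; S(3,2) = 91.0646; S(3,3) = 75.3067
Terminal payoffs V(N, i) = max(S_T - K, 0):
  V(3,0) = 17.382369; V(3,1) = 0.000000; V(3,2) = 0.000000; V(3,3) = 0.000000
Backward induction: V(k, i) = exp(-r*dt) * [p * V(k+1, i) + (1-p) * V(k+1, i+1)].
  V(2,0) = exp(-r*dt) * [p*17.382369 + (1-p)*0.000000] = 9.638073
  V(2,1) = exp(-r*dt) * [p*0.000000 + (1-p)*0.000000] = 0.000000
  V(2,2) = exp(-r*dt) * [p*0.000000 + (1-p)*0.000000] = 0.000000
  V(1,0) = exp(-r*dt) * [p*9.638073 + (1-p)*0.000000] = 5.344062
  V(1,1) = exp(-r*dt) * [p*0.000000 + (1-p)*0.000000] = 0.000000
  V(0,0) = exp(-r*dt) * [p*5.344062 + (1-p)*0.000000] = 2.963144


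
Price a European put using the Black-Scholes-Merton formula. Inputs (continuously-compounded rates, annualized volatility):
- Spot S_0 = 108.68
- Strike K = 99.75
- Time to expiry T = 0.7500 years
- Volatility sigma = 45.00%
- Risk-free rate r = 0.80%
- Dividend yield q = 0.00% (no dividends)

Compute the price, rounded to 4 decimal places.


Answer: Price = 11.7280

Derivation:
d1 = (ln(S/K) + (r - q + 0.5*sigma^2) * T) / (sigma * sqrt(T)) = 0.43026254
d2 = d1 - sigma * sqrt(T) = 0.04055110
exp(-rT) = 0.99401796; exp(-qT) = 1.00000000
P = K * exp(-rT) * N(-d2) - S_0 * exp(-qT) * N(-d1)
N(-d1) = 0.33350234; N(-d2) = 0.48382688
P = 99.7500 * 0.99401796 * 0.48382688 - 108.6800 * 1.00000000 * 0.33350234 = 11.7280


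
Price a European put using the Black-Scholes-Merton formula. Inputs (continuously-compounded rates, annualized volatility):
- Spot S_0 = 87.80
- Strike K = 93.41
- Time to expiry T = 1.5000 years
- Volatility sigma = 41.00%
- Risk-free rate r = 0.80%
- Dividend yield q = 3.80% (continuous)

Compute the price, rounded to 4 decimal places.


Answer: Price = 22.4331

Derivation:
d1 = (ln(S/K) + (r - q + 0.5*sigma^2) * T) / (sigma * sqrt(T)) = 0.03811266
d2 = d1 - sigma * sqrt(T) = -0.46403274
exp(-rT) = 0.98807171; exp(-qT) = 0.94459407
P = K * exp(-rT) * N(-d2) - S_0 * exp(-qT) * N(-d1)
N(-d1) = 0.48479893; N(-d2) = 0.67868786
P = 93.4100 * 0.98807171 * 0.67868786 - 87.8000 * 0.94459407 * 0.48479893 = 22.4331


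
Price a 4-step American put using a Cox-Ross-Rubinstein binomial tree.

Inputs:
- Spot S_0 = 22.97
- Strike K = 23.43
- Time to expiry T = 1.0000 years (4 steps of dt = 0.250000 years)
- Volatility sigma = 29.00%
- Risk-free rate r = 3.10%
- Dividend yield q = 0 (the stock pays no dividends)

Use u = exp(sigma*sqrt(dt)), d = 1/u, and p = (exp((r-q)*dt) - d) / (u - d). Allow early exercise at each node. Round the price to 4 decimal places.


Answer: Price = V(0,0) = 2.5646

Derivation:
dt = T/N = 0.250000
u = exp(sigma*sqrt(dt)) = 1.156040; d = 1/u = 0.865022
p = (exp((r-q)*dt) - d) / (u - d) = 0.490548
Discount per step: exp(-r*dt) = 0.992280
Stock lattice S(k, i) with i counting down-moves:
  k=0: S(0,0) = 22.9700
  k=1: S(1,0) = 26.5542; S(1,1) = 19.8696
  k=2: S(2,0) = 30.6977; S(2,1) = 22.9700; S(2,2) = 17.1876
  k=3: S(3,0) = 35.4878; S(3,1) = 26.5542; S(3,2) = 19.8696; S(3,3) = 14.8677
  k=4: S(4,0) = 41.0253; S(4,1) = 30.6977; S(4,2) = 22.9700; S(4,3) = 17.1876; S(4,4) = 12.8609
Terminal payoffs V(N, i) = max(K - S_T, 0):
  V(4,0) = 0.000000; V(4,1) = 0.000000; V(4,2) = 0.460000; V(4,3) = 6.242386; V(4,4) = 10.569135
Backward induction: V(k, i) = exp(-r*dt) * [p * V(k+1, i) + (1-p) * V(k+1, i+1)]; then take max(V_cont, immediate exercise) for American.
  V(3,0) = exp(-r*dt) * [p*0.000000 + (1-p)*0.000000] = 0.000000; exercise = 0.000000; V(3,0) = max -> 0.000000
  V(3,1) = exp(-r*dt) * [p*0.000000 + (1-p)*0.460000] = 0.232539; exercise = 0.000000; V(3,1) = max -> 0.232539
  V(3,2) = exp(-r*dt) * [p*0.460000 + (1-p)*6.242386] = 3.379557; exercise = 3.560438; V(3,2) = max -> 3.560438
  V(3,3) = exp(-r*dt) * [p*6.242386 + (1-p)*10.569135] = 8.381450; exercise = 8.562331; V(3,3) = max -> 8.562331
  V(2,0) = exp(-r*dt) * [p*0.000000 + (1-p)*0.232539] = 0.117553; exercise = 0.000000; V(2,0) = max -> 0.117553
  V(2,1) = exp(-r*dt) * [p*0.232539 + (1-p)*3.560438] = 1.913061; exercise = 0.460000; V(2,1) = max -> 1.913061
  V(2,2) = exp(-r*dt) * [p*3.560438 + (1-p)*8.562331] = 6.061505; exercise = 6.242386; V(2,2) = max -> 6.242386
  V(1,0) = exp(-r*dt) * [p*0.117553 + (1-p)*1.913061] = 1.024310; exercise = 0.000000; V(1,0) = max -> 1.024310
  V(1,1) = exp(-r*dt) * [p*1.913061 + (1-p)*6.242386] = 4.086850; exercise = 3.560438; V(1,1) = max -> 4.086850
  V(0,0) = exp(-r*dt) * [p*1.024310 + (1-p)*4.086850] = 2.564576; exercise = 0.460000; V(0,0) = max -> 2.564576


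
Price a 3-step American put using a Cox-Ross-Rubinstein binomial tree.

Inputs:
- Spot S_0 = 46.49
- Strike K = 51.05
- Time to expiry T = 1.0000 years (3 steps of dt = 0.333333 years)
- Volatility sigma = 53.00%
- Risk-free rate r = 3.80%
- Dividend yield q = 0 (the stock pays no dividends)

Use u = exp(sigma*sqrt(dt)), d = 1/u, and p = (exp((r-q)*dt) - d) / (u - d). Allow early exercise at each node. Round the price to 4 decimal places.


dt = T/N = 0.333333
u = exp(sigma*sqrt(dt)) = 1.357976; d = 1/u = 0.736390
p = (exp((r-q)*dt) - d) / (u - d) = 0.444600
Discount per step: exp(-r*dt) = 0.987413
Stock lattice S(k, i) with i counting down-moves:
  k=0: S(0,0) = 46.4900
  k=1: S(1,0) = 63.1323; S(1,1) = 34.2348
  k=2: S(2,0) = 85.7322; S(2,1) = 46.4900; S(2,2) = 25.2101
  k=3: S(3,0) = 116.4223; S(3,1) = 63.1323; S(3,2) = 34.2348; S(3,3) = 18.5645
Terminal payoffs V(N, i) = max(K - S_T, 0):
  V(3,0) = 0.000000; V(3,1) = 0.000000; V(3,2) = 16.815237; V(3,3) = 32.485516
Backward induction: V(k, i) = exp(-r*dt) * [p * V(k+1, i) + (1-p) * V(k+1, i+1)]; then take max(V_cont, immediate exercise) for American.
  V(2,0) = exp(-r*dt) * [p*0.000000 + (1-p)*0.000000] = 0.000000; exercise = 0.000000; V(2,0) = max -> 0.000000
  V(2,1) = exp(-r*dt) * [p*0.000000 + (1-p)*16.815237] = 9.221632; exercise = 4.560000; V(2,1) = max -> 9.221632
  V(2,2) = exp(-r*dt) * [p*16.815237 + (1-p)*32.485516] = 25.197313; exercise = 25.839869; V(2,2) = max -> 25.839869
  V(1,0) = exp(-r*dt) * [p*0.000000 + (1-p)*9.221632] = 5.057228; exercise = 0.000000; V(1,0) = max -> 5.057228
  V(1,1) = exp(-r*dt) * [p*9.221632 + (1-p)*25.839869] = 18.219156; exercise = 16.815237; V(1,1) = max -> 18.219156
  V(0,0) = exp(-r*dt) * [p*5.057228 + (1-p)*18.219156] = 12.211698; exercise = 4.560000; V(0,0) = max -> 12.211698

Answer: Price = V(0,0) = 12.2117


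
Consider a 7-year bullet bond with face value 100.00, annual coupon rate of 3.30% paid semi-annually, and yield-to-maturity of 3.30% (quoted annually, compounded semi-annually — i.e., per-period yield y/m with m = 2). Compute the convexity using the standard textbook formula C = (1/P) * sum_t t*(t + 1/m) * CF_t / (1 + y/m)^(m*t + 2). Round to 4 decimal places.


Answer: Convexity = 44.1597

Derivation:
Coupon per period c = face * coupon_rate / m = 1.650000
Periods per year m = 2; per-period yield y/m = 0.016500
Number of cashflows N = 14
Cashflows (t years, CF_t, discount factor 1/(1+y/m)^(m*t), PV):
  t = 0.5000: CF_t = 1.650000, DF = 0.983768, PV = 1.623217
  t = 1.0000: CF_t = 1.650000, DF = 0.967799, PV = 1.596869
  t = 1.5000: CF_t = 1.650000, DF = 0.952090, PV = 1.570948
  t = 2.0000: CF_t = 1.650000, DF = 0.936635, PV = 1.545448
  t = 2.5000: CF_t = 1.650000, DF = 0.921432, PV = 1.520362
  t = 3.0000: CF_t = 1.650000, DF = 0.906475, PV = 1.495683
  t = 3.5000: CF_t = 1.650000, DF = 0.891761, PV = 1.471405
  t = 4.0000: CF_t = 1.650000, DF = 0.877285, PV = 1.447521
  t = 4.5000: CF_t = 1.650000, DF = 0.863045, PV = 1.424025
  t = 5.0000: CF_t = 1.650000, DF = 0.849036, PV = 1.400910
  t = 5.5000: CF_t = 1.650000, DF = 0.835254, PV = 1.378170
  t = 6.0000: CF_t = 1.650000, DF = 0.821696, PV = 1.355799
  t = 6.5000: CF_t = 1.650000, DF = 0.808359, PV = 1.333792
  t = 7.0000: CF_t = 101.650000, DF = 0.795237, PV = 80.835852
Price P = sum_t PV_t = 100.000000
Convexity numerator sum_t t*(t + 1/m) * CF_t / (1+y/m)^(m*t + 2):
  t = 0.5000: term = 0.785474
  t = 1.0000: term = 2.318172
  t = 1.5000: term = 4.561086
  t = 2.0000: term = 7.478417
  t = 2.5000: term = 11.035538
  t = 3.0000: term = 15.198971
  t = 3.5000: term = 19.936345
  t = 4.0000: term = 25.216373
  t = 4.5000: term = 31.008821
  t = 5.0000: term = 37.284476
  t = 5.5000: term = 44.015122
  t = 6.0000: term = 51.173508
  t = 6.5000: term = 58.733326
  t = 7.0000: term = 4107.225605
Convexity = (1/P) * sum = 4415.971233 / 100.000000 = 44.159712


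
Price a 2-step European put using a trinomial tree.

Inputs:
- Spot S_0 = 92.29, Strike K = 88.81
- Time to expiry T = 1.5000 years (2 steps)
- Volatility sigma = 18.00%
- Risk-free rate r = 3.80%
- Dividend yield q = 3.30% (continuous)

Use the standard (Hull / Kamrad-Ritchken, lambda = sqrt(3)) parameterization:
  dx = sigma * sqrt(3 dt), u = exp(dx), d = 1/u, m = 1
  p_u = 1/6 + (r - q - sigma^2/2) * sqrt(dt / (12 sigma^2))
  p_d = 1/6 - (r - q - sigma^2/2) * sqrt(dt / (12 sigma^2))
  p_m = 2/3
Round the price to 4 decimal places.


dt = T/N = 0.750000; dx = sigma*sqrt(3*dt) = 0.270000
u = exp(dx) = 1.309964; d = 1/u = 0.763379
p_u = 0.151111, p_m = 0.666667, p_d = 0.182222
Discount per step: exp(-r*dt) = 0.971902
Stock lattice S(k, j) with j the centered position index:
  k=0: S(0,+0) = 92.2900
  k=1: S(1,-1) = 70.4523; S(1,+0) = 92.2900; S(1,+1) = 120.8966
  k=2: S(2,-2) = 53.7818; S(2,-1) = 70.4523; S(2,+0) = 92.2900; S(2,+1) = 120.8966; S(2,+2) = 158.3703
Terminal payoffs V(N, j) = max(K - S_T, 0):
  V(2,-2) = 35.028164; V(2,-1) = 18.357706; V(2,+0) = 0.000000; V(2,+1) = 0.000000; V(2,+2) = 0.000000
Backward induction: V(k, j) = exp(-r*dt) * [p_u * V(k+1, j+1) + p_m * V(k+1, j) + p_d * V(k+1, j-1)]
  V(1,-1) = exp(-r*dt) * [p_u*0.000000 + p_m*18.357706 + p_d*35.028164] = 18.098163
  V(1,+0) = exp(-r*dt) * [p_u*0.000000 + p_m*0.000000 + p_d*18.357706] = 3.251190
  V(1,+1) = exp(-r*dt) * [p_u*0.000000 + p_m*0.000000 + p_d*0.000000] = 0.000000
  V(0,+0) = exp(-r*dt) * [p_u*0.000000 + p_m*3.251190 + p_d*18.098163] = 5.311784

Answer: Price = V(0,0) = 5.3118


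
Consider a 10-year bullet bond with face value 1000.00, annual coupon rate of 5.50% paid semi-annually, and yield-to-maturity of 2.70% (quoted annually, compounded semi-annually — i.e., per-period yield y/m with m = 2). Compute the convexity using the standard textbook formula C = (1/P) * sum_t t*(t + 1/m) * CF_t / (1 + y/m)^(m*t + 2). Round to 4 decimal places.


Coupon per period c = face * coupon_rate / m = 27.500000
Periods per year m = 2; per-period yield y/m = 0.013500
Number of cashflows N = 20
Cashflows (t years, CF_t, discount factor 1/(1+y/m)^(m*t), PV):
  t = 0.5000: CF_t = 27.500000, DF = 0.986680, PV = 27.133695
  t = 1.0000: CF_t = 27.500000, DF = 0.973537, PV = 26.772269
  t = 1.5000: CF_t = 27.500000, DF = 0.960569, PV = 26.415658
  t = 2.0000: CF_t = 27.500000, DF = 0.947774, PV = 26.063797
  t = 2.5000: CF_t = 27.500000, DF = 0.935150, PV = 25.716622
  t = 3.0000: CF_t = 27.500000, DF = 0.922694, PV = 25.374072
  t = 3.5000: CF_t = 27.500000, DF = 0.910403, PV = 25.036085
  t = 4.0000: CF_t = 27.500000, DF = 0.898276, PV = 24.702600
  t = 4.5000: CF_t = 27.500000, DF = 0.886311, PV = 24.373557
  t = 5.0000: CF_t = 27.500000, DF = 0.874505, PV = 24.048897
  t = 5.5000: CF_t = 27.500000, DF = 0.862857, PV = 23.728561
  t = 6.0000: CF_t = 27.500000, DF = 0.851363, PV = 23.412493
  t = 6.5000: CF_t = 27.500000, DF = 0.840023, PV = 23.100634
  t = 7.0000: CF_t = 27.500000, DF = 0.828834, PV = 22.792930
  t = 7.5000: CF_t = 27.500000, DF = 0.817794, PV = 22.489324
  t = 8.0000: CF_t = 27.500000, DF = 0.806900, PV = 22.189762
  t = 8.5000: CF_t = 27.500000, DF = 0.796152, PV = 21.894190
  t = 9.0000: CF_t = 27.500000, DF = 0.785547, PV = 21.602556
  t = 9.5000: CF_t = 27.500000, DF = 0.775084, PV = 21.314806
  t = 10.0000: CF_t = 1027.500000, DF = 0.764760, PV = 785.790493
Price P = sum_t PV_t = 1243.953004
Convexity numerator sum_t t*(t + 1/m) * CF_t / (1+y/m)^(m*t + 2):
  t = 0.5000: term = 13.207829
  t = 1.0000: term = 39.095695
  t = 1.5000: term = 77.149867
  t = 2.0000: term = 126.870362
  t = 2.5000: term = 187.770640
  t = 3.0000: term = 259.377302
  t = 3.5000: term = 341.229801
  t = 4.0000: term = 432.880147
  t = 4.5000: term = 533.892633
  t = 5.0000: term = 643.843553
  t = 5.5000: term = 762.320931
  t = 6.0000: term = 888.924259
  t = 6.5000: term = 1023.264235
  t = 7.0000: term = 1164.962508
  t = 7.5000: term = 1313.651429
  t = 8.0000: term = 1468.973807
  t = 8.5000: term = 1630.582667
  t = 9.0000: term = 1798.141018
  t = 9.5000: term = 1971.321623
  t = 10.0000: term = 80324.598418
Convexity = (1/P) * sum = 95002.058725 / 1243.953004 = 76.371100

Answer: Convexity = 76.3711


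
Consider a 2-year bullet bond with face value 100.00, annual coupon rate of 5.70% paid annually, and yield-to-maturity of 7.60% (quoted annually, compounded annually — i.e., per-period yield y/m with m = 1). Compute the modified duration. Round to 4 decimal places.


Coupon per period c = face * coupon_rate / m = 5.700000
Periods per year m = 1; per-period yield y/m = 0.076000
Number of cashflows N = 2
Cashflows (t years, CF_t, discount factor 1/(1+y/m)^(m*t), PV):
  t = 1.0000: CF_t = 5.700000, DF = 0.929368, PV = 5.297398
  t = 2.0000: CF_t = 105.700000, DF = 0.863725, PV = 91.295726
Price P = sum_t PV_t = 96.593123
First compute Macaulay numerator sum_t t * PV_t:
  t * PV_t at t = 1.0000: 5.297398
  t * PV_t at t = 2.0000: 182.591451
Macaulay duration D = 187.888849 / 96.593123 = 1.945158
Modified duration = D / (1 + y/m) = 1.945158 / (1 + 0.076000) = 1.807767

Answer: Modified duration = 1.8078


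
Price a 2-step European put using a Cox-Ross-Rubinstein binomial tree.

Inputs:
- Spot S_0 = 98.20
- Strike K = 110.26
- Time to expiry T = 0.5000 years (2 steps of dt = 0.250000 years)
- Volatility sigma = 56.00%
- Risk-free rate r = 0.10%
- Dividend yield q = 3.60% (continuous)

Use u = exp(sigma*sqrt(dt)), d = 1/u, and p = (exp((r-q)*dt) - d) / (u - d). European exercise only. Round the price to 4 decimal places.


Answer: Price = V(0,0) = 24.3751

Derivation:
dt = T/N = 0.250000
u = exp(sigma*sqrt(dt)) = 1.323130; d = 1/u = 0.755784
p = (exp((r-q)*dt) - d) / (u - d) = 0.415098
Discount per step: exp(-r*dt) = 0.999750
Stock lattice S(k, i) with i counting down-moves:
  k=0: S(0,0) = 98.2000
  k=1: S(1,0) = 129.9313; S(1,1) = 74.2180
  k=2: S(2,0) = 171.9160; S(2,1) = 98.2000; S(2,2) = 56.0927
Terminal payoffs V(N, i) = max(K - S_T, 0):
  V(2,0) = 0.000000; V(2,1) = 12.060000; V(2,2) = 54.167270
Backward induction: V(k, i) = exp(-r*dt) * [p * V(k+1, i) + (1-p) * V(k+1, i+1)].
  V(1,0) = exp(-r*dt) * [p*0.000000 + (1-p)*12.060000] = 7.052150
  V(1,1) = exp(-r*dt) * [p*12.060000 + (1-p)*54.167270] = 36.679440
  V(0,0) = exp(-r*dt) * [p*7.052150 + (1-p)*36.679440] = 24.375106


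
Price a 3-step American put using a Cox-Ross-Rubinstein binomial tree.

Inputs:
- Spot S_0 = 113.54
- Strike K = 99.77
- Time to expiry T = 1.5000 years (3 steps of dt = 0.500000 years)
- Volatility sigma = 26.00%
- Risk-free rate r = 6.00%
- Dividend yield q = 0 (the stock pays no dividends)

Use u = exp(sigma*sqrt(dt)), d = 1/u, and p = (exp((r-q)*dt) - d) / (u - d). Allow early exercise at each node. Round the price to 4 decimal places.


dt = T/N = 0.500000
u = exp(sigma*sqrt(dt)) = 1.201833; d = 1/u = 0.832062
p = (exp((r-q)*dt) - d) / (u - d) = 0.536528
Discount per step: exp(-r*dt) = 0.970446
Stock lattice S(k, i) with i counting down-moves:
  k=0: S(0,0) = 113.5400
  k=1: S(1,0) = 136.4561; S(1,1) = 94.4724
  k=2: S(2,0) = 163.9974; S(2,1) = 113.5400; S(2,2) = 78.6069
  k=3: S(3,0) = 197.0975; S(3,1) = 136.4561; S(3,2) = 94.4724; S(3,3) = 65.4059
Terminal payoffs V(N, i) = max(K - S_T, 0):
  V(3,0) = 0.000000; V(3,1) = 0.000000; V(3,2) = 5.297628; V(3,3) = 34.364137
Backward induction: V(k, i) = exp(-r*dt) * [p * V(k+1, i) + (1-p) * V(k+1, i+1)]; then take max(V_cont, immediate exercise) for American.
  V(2,0) = exp(-r*dt) * [p*0.000000 + (1-p)*0.000000] = 0.000000; exercise = 0.000000; V(2,0) = max -> 0.000000
  V(2,1) = exp(-r*dt) * [p*0.000000 + (1-p)*5.297628] = 2.382738; exercise = 0.000000; V(2,1) = max -> 2.382738
  V(2,2) = exp(-r*dt) * [p*5.297628 + (1-p)*34.364137] = 18.214436; exercise = 21.163085; V(2,2) = max -> 21.163085
  V(1,0) = exp(-r*dt) * [p*0.000000 + (1-p)*2.382738] = 1.071695; exercise = 0.000000; V(1,0) = max -> 1.071695
  V(1,1) = exp(-r*dt) * [p*2.382738 + (1-p)*21.163085] = 10.759240; exercise = 5.297628; V(1,1) = max -> 10.759240
  V(0,0) = exp(-r*dt) * [p*1.071695 + (1-p)*10.759240] = 5.397233; exercise = 0.000000; V(0,0) = max -> 5.397233

Answer: Price = V(0,0) = 5.3972


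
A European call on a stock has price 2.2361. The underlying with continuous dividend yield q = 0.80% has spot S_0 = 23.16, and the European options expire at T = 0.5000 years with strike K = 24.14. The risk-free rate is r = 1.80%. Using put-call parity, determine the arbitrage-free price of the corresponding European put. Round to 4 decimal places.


Put-call parity: C - P = S_0 * exp(-qT) - K * exp(-rT).
S_0 * exp(-qT) = 23.1600 * 0.99600799 = 23.06754503
K * exp(-rT) = 24.1400 * 0.99104038 = 23.92371474
P = C - S*exp(-qT) + K*exp(-rT)
P = 2.2361 - 23.06754503 + 23.92371474 = 3.0923

Answer: Put price = 3.0923


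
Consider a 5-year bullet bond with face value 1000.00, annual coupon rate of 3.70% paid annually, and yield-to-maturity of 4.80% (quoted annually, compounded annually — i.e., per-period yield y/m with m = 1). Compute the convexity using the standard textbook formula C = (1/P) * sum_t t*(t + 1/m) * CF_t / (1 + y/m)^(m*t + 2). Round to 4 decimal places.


Answer: Convexity = 24.7497

Derivation:
Coupon per period c = face * coupon_rate / m = 37.000000
Periods per year m = 1; per-period yield y/m = 0.048000
Number of cashflows N = 5
Cashflows (t years, CF_t, discount factor 1/(1+y/m)^(m*t), PV):
  t = 1.0000: CF_t = 37.000000, DF = 0.954198, PV = 35.305344
  t = 2.0000: CF_t = 37.000000, DF = 0.910495, PV = 33.688305
  t = 3.0000: CF_t = 37.000000, DF = 0.868793, PV = 32.145329
  t = 4.0000: CF_t = 37.000000, DF = 0.829001, PV = 30.673024
  t = 5.0000: CF_t = 1037.000000, DF = 0.791031, PV = 820.299304
Price P = sum_t PV_t = 952.111306
Convexity numerator sum_t t*(t + 1/m) * CF_t / (1+y/m)^(m*t + 2):
  t = 1.0000: term = 64.290658
  t = 2.0000: term = 184.038144
  t = 3.0000: term = 351.217831
  t = 4.0000: term = 558.552531
  t = 5.0000: term = 22406.345716
Convexity = (1/P) * sum = 23564.444879 / 952.111306 = 24.749674


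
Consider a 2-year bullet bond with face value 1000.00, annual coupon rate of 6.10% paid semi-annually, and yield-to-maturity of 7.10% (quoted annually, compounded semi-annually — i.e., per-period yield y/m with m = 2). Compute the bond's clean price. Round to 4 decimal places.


Answer: Price = 981.6564

Derivation:
Coupon per period c = face * coupon_rate / m = 30.500000
Periods per year m = 2; per-period yield y/m = 0.035500
Number of cashflows N = 4
Cashflows (t years, CF_t, discount factor 1/(1+y/m)^(m*t), PV):
  t = 0.5000: CF_t = 30.500000, DF = 0.965717, PV = 29.454370
  t = 1.0000: CF_t = 30.500000, DF = 0.932609, PV = 28.444587
  t = 1.5000: CF_t = 30.500000, DF = 0.900637, PV = 27.469423
  t = 2.0000: CF_t = 1030.500000, DF = 0.869760, PV = 896.288003
Price P = sum_t PV_t = 981.656382


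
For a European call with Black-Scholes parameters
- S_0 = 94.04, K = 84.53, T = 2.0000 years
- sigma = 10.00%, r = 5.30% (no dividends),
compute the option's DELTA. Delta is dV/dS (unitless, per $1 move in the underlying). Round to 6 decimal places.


Answer: Delta = 0.942270

Derivation:
d1 = 1.5741167293; d2 = 1.4326953730
phi(d1) = 0.1155721496; exp(-qT) = 1.0000000000; exp(-rT) = 0.8994246481
N(d1) = 0.9422697672
Delta = exp(-qT) * N(d1) = 1.0000000000 * 0.9422697672 = 0.942270


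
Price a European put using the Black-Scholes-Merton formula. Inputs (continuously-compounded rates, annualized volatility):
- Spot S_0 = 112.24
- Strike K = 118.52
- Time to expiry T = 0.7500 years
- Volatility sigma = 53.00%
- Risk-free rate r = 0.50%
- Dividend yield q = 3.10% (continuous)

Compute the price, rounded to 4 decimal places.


d1 = (ln(S/K) + (r - q + 0.5*sigma^2) * T) / (sigma * sqrt(T)) = 0.06840013
d2 = d1 - sigma * sqrt(T) = -0.39059333
exp(-rT) = 0.99625702; exp(-qT) = 0.97701820
P = K * exp(-rT) * N(-d2) - S_0 * exp(-qT) * N(-d1)
N(-d1) = 0.47273356; N(-d2) = 0.65195107
P = 118.5200 * 0.99625702 * 0.65195107 - 112.2400 * 0.97701820 * 0.47273356 = 25.1398

Answer: Price = 25.1398


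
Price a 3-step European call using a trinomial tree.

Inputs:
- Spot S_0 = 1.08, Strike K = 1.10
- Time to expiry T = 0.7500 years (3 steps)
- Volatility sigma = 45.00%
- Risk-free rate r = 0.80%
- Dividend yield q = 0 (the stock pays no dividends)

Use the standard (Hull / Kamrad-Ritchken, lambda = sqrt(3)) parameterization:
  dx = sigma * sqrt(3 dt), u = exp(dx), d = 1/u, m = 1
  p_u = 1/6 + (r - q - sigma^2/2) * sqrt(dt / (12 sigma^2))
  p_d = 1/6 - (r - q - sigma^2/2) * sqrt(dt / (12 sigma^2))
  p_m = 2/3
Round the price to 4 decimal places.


dt = T/N = 0.250000; dx = sigma*sqrt(3*dt) = 0.389711
u = exp(dx) = 1.476555; d = 1/u = 0.677252
p_u = 0.136757, p_m = 0.666667, p_d = 0.196577
Discount per step: exp(-r*dt) = 0.998002
Stock lattice S(k, j) with j the centered position index:
  k=0: S(0,+0) = 1.0800
  k=1: S(1,-1) = 0.7314; S(1,+0) = 1.0800; S(1,+1) = 1.5947
  k=2: S(2,-2) = 0.4954; S(2,-1) = 0.7314; S(2,+0) = 1.0800; S(2,+1) = 1.5947; S(2,+2) = 2.3546
  k=3: S(3,-3) = 0.3355; S(3,-2) = 0.4954; S(3,-1) = 0.7314; S(3,+0) = 1.0800; S(3,+1) = 1.5947; S(3,+2) = 2.3546; S(3,+3) = 3.4767
Terminal payoffs V(N, j) = max(S_T - K, 0):
  V(3,-3) = 0.000000; V(3,-2) = 0.000000; V(3,-1) = 0.000000; V(3,+0) = 0.000000; V(3,+1) = 0.494679; V(3,+2) = 1.254631; V(3,+3) = 2.376741
Backward induction: V(k, j) = exp(-r*dt) * [p_u * V(k+1, j+1) + p_m * V(k+1, j) + p_d * V(k+1, j-1)]
  V(2,-2) = exp(-r*dt) * [p_u*0.000000 + p_m*0.000000 + p_d*0.000000] = 0.000000
  V(2,-1) = exp(-r*dt) * [p_u*0.000000 + p_m*0.000000 + p_d*0.000000] = 0.000000
  V(2,+0) = exp(-r*dt) * [p_u*0.494679 + p_m*0.000000 + p_d*0.000000] = 0.067516
  V(2,+1) = exp(-r*dt) * [p_u*1.254631 + p_m*0.494679 + p_d*0.000000] = 0.500363
  V(2,+2) = exp(-r*dt) * [p_u*2.376741 + p_m*1.254631 + p_d*0.494679] = 1.256183
  V(1,-1) = exp(-r*dt) * [p_u*0.067516 + p_m*0.000000 + p_d*0.000000] = 0.009215
  V(1,+0) = exp(-r*dt) * [p_u*0.500363 + p_m*0.067516 + p_d*0.000000] = 0.113212
  V(1,+1) = exp(-r*dt) * [p_u*1.256183 + p_m*0.500363 + p_d*0.067516] = 0.517603
  V(0,+0) = exp(-r*dt) * [p_u*0.517603 + p_m*0.113212 + p_d*0.009215] = 0.147776

Answer: Price = V(0,0) = 0.1478


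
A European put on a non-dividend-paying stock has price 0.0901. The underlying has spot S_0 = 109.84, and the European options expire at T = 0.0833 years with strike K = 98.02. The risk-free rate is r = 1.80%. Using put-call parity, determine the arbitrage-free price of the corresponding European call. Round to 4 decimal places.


Put-call parity: C - P = S_0 * exp(-qT) - K * exp(-rT).
S_0 * exp(-qT) = 109.8400 * 1.00000000 = 109.84000000
K * exp(-rT) = 98.0200 * 0.99850172 = 97.87313894
C = P + S*exp(-qT) - K*exp(-rT)
C = 0.0901 + 109.84000000 - 97.87313894 = 12.0570

Answer: Call price = 12.0570


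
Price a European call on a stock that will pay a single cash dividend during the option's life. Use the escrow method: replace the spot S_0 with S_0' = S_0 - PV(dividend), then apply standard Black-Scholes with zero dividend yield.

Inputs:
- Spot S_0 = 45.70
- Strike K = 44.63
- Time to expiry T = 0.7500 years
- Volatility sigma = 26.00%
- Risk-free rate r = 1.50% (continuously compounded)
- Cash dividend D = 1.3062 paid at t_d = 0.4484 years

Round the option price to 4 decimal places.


PV(D) = D * exp(-r * t_d) = 1.3062 * 0.99329657 = 1.29744398
S_0' = S_0 - PV(D) = 45.7000 - 1.29744398 = 44.40255602
d1 = (ln(S_0'/K) + (r + sigma^2/2)*T) / (sigma*sqrt(T)) = 0.13985536
d2 = d1 - sigma*sqrt(T) = -0.08531124
exp(-rT) = 0.98881304
N(d1) = 0.55561286; N(d2) = 0.46600698
C = S_0' * N(d1) - K * exp(-rT) * N(d2) = 44.40255602 * 0.55561286 - 44.6300 * 0.98881304 * 0.46600698 = 4.1054

Answer: Price = 4.1054


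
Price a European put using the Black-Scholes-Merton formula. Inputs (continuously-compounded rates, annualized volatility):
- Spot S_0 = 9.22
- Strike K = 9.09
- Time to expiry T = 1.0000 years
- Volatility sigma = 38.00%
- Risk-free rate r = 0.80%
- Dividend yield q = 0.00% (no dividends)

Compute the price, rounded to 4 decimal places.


d1 = (ln(S/K) + (r - q + 0.5*sigma^2) * T) / (sigma * sqrt(T)) = 0.24842139
d2 = d1 - sigma * sqrt(T) = -0.13157861
exp(-rT) = 0.99203191; exp(-qT) = 1.00000000
P = K * exp(-rT) * N(-d2) - S_0 * exp(-qT) * N(-d1)
N(-d1) = 0.40190419; N(-d2) = 0.55234120
P = 9.0900 * 0.99203191 * 0.55234120 - 9.2200 * 1.00000000 * 0.40190419 = 1.2752

Answer: Price = 1.2752


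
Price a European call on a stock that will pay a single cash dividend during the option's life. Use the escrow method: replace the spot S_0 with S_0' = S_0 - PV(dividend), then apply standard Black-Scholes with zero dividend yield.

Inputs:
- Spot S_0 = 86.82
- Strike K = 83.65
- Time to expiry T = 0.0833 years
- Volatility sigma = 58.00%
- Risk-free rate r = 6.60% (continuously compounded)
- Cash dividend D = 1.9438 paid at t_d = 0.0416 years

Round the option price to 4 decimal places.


Answer: Price = 6.4910

Derivation:
PV(D) = D * exp(-r * t_d) = 1.9438 * 0.99725817 = 1.93847042
S_0' = S_0 - PV(D) = 86.8200 - 1.93847042 = 84.88152958
d1 = (ln(S_0'/K) + (r + sigma^2/2)*T) / (sigma*sqrt(T)) = 0.20384909
d2 = d1 - sigma*sqrt(T) = 0.03645100
exp(-rT) = 0.99451729
N(d1) = 0.58076428; N(d2) = 0.51453862
C = S_0' * N(d1) - K * exp(-rT) * N(d2) = 84.88152958 * 0.58076428 - 83.6500 * 0.99451729 * 0.51453862 = 6.4910


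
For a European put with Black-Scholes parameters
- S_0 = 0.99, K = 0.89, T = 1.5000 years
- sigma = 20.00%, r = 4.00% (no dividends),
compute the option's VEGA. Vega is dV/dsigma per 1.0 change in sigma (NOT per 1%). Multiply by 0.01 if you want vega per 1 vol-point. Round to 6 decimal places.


d1 = 0.8021404498; d2 = 0.5571914755
phi(d1) = 0.2891952586; exp(-qT) = 1.0000000000; exp(-rT) = 0.9417645336
Vega = S * exp(-qT) * phi(d1) * sqrt(T) = 0.9900 * 1.0000000000 * 0.2891952586 * 1.2247448714 = 0.350649

Answer: Vega = 0.350649


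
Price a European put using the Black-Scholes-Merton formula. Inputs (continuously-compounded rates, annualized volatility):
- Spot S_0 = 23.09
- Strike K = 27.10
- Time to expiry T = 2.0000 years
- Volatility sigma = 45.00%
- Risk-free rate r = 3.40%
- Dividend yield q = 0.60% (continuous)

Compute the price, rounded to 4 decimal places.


Answer: Price = 7.3380

Derivation:
d1 = (ln(S/K) + (r - q + 0.5*sigma^2) * T) / (sigma * sqrt(T)) = 0.15456709
d2 = d1 - sigma * sqrt(T) = -0.48182901
exp(-rT) = 0.93426047; exp(-qT) = 0.98807171
P = K * exp(-rT) * N(-d2) - S_0 * exp(-qT) * N(-d1)
N(-d1) = 0.43858131; N(-d2) = 0.68503629
P = 27.1000 * 0.93426047 * 0.68503629 - 23.0900 * 0.98807171 * 0.43858131 = 7.3380


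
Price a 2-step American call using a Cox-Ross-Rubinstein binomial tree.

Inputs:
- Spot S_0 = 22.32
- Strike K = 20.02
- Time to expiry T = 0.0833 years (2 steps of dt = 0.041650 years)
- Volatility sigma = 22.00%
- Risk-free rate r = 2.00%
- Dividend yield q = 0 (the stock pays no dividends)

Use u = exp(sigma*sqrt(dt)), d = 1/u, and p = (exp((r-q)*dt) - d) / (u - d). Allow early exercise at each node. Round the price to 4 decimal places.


Answer: Price = V(0,0) = 2.3333

Derivation:
dt = T/N = 0.041650
u = exp(sigma*sqrt(dt)) = 1.045922; d = 1/u = 0.956095
p = (exp((r-q)*dt) - d) / (u - d) = 0.498055
Discount per step: exp(-r*dt) = 0.999167
Stock lattice S(k, i) with i counting down-moves:
  k=0: S(0,0) = 22.3200
  k=1: S(1,0) = 23.3450; S(1,1) = 21.3400
  k=2: S(2,0) = 24.4170; S(2,1) = 22.3200; S(2,2) = 20.4031
Terminal payoffs V(N, i) = max(S_T - K, 0):
  V(2,0) = 4.397005; V(2,1) = 2.300000; V(2,2) = 0.383092
Backward induction: V(k, i) = exp(-r*dt) * [p * V(k+1, i) + (1-p) * V(k+1, i+1)]; then take max(V_cont, immediate exercise) for American.
  V(1,0) = exp(-r*dt) * [p*4.397005 + (1-p)*2.300000] = 3.341638; exercise = 3.324968; V(1,0) = max -> 3.341638
  V(1,1) = exp(-r*dt) * [p*2.300000 + (1-p)*0.383092] = 1.336703; exercise = 1.320033; V(1,1) = max -> 1.336703
  V(0,0) = exp(-r*dt) * [p*3.341638 + (1-p)*1.336703] = 2.333326; exercise = 2.300000; V(0,0) = max -> 2.333326


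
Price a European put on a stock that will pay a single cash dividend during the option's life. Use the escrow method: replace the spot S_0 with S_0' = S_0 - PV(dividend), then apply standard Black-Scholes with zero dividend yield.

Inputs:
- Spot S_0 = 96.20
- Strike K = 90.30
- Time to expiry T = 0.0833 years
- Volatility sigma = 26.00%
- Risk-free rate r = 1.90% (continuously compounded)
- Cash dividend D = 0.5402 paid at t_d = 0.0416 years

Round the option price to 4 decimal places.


Answer: Price = 0.8529

Derivation:
PV(D) = D * exp(-r * t_d) = 0.5402 * 0.99920991 = 0.53977319
S_0' = S_0 - PV(D) = 96.2000 - 0.53977319 = 95.66022681
d1 = (ln(S_0'/K) + (r + sigma^2/2)*T) / (sigma*sqrt(T)) = 0.82706499
d2 = d1 - sigma*sqrt(T) = 0.75202447
exp(-rT) = 0.99841855
N(-d1) = 0.20410011; N(-d2) = 0.22601817
P = K * exp(-rT) * N(-d2) - S_0' * N(-d1) = 90.3000 * 0.99841855 * 0.22601817 - 95.66022681 * 0.20410011 = 0.8529


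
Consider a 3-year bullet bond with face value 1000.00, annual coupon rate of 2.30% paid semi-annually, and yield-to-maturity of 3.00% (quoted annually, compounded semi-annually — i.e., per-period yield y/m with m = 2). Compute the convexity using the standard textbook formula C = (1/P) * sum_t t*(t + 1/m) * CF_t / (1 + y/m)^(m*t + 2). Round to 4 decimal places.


Coupon per period c = face * coupon_rate / m = 11.500000
Periods per year m = 2; per-period yield y/m = 0.015000
Number of cashflows N = 6
Cashflows (t years, CF_t, discount factor 1/(1+y/m)^(m*t), PV):
  t = 0.5000: CF_t = 11.500000, DF = 0.985222, PV = 11.330049
  t = 1.0000: CF_t = 11.500000, DF = 0.970662, PV = 11.162610
  t = 1.5000: CF_t = 11.500000, DF = 0.956317, PV = 10.997645
  t = 2.0000: CF_t = 11.500000, DF = 0.942184, PV = 10.835119
  t = 2.5000: CF_t = 11.500000, DF = 0.928260, PV = 10.674994
  t = 3.0000: CF_t = 1011.500000, DF = 0.914542, PV = 925.059428
Price P = sum_t PV_t = 980.059845
Convexity numerator sum_t t*(t + 1/m) * CF_t / (1+y/m)^(m*t + 2):
  t = 0.5000: term = 5.498823
  t = 1.0000: term = 16.252678
  t = 1.5000: term = 32.024981
  t = 2.0000: term = 52.586176
  t = 2.5000: term = 77.713561
  t = 3.0000: term = 9428.157918
Convexity = (1/P) * sum = 9612.234137 / 980.059845 = 9.807803

Answer: Convexity = 9.8078


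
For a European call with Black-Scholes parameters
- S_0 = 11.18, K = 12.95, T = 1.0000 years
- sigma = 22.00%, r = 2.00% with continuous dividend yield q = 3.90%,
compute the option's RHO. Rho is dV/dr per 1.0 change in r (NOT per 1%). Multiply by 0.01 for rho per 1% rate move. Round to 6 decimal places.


d1 = -0.6444060019; d2 = -0.8644060019
phi(d1) = 0.3241437850; exp(-qT) = 0.9617507091; exp(-rT) = 0.9801986733
N(d2) = 0.1936824485
Rho = K*T*exp(-rT)*N(d2) = 12.9500 * 1.0000 * 0.9801986733 * 0.1936824485 = 2.458522

Answer: Rho = 2.458522


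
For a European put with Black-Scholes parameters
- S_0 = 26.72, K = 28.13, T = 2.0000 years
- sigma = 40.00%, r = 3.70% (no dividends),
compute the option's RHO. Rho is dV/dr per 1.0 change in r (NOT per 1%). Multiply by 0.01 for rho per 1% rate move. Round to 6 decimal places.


d1 = 0.3227513351; d2 = -0.2429340898
phi(d1) = 0.3786955309; exp(-qT) = 1.0000000000; exp(-rT) = 0.9286716938
N(-d2) = 0.5959717717
Rho = -K*T*exp(-rT)*N(-d2) = -28.1300 * 2.0000 * 0.9286716938 * 0.5959717717 = -31.137779

Answer: Rho = -31.137779


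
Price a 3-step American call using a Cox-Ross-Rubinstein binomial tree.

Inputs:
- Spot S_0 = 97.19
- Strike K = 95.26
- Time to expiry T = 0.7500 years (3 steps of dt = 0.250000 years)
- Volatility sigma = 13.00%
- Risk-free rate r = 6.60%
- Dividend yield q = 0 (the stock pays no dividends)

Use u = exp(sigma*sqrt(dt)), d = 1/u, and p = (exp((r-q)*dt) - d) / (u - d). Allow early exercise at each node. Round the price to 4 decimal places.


dt = T/N = 0.250000
u = exp(sigma*sqrt(dt)) = 1.067159; d = 1/u = 0.937067
p = (exp((r-q)*dt) - d) / (u - d) = 0.611642
Discount per step: exp(-r*dt) = 0.983635
Stock lattice S(k, i) with i counting down-moves:
  k=0: S(0,0) = 97.1900
  k=1: S(1,0) = 103.7172; S(1,1) = 91.0736
  k=2: S(2,0) = 110.6827; S(2,1) = 97.1900; S(2,2) = 85.3421
  k=3: S(3,0) = 118.1161; S(3,1) = 103.7172; S(3,2) = 91.0736; S(3,3) = 79.9713
Terminal payoffs V(N, i) = max(S_T - K, 0):
  V(3,0) = 22.856075; V(3,1) = 8.457186; V(3,2) = 0.000000; V(3,3) = 0.000000
Backward induction: V(k, i) = exp(-r*dt) * [p * V(k+1, i) + (1-p) * V(k+1, i+1)]; then take max(V_cont, immediate exercise) for American.
  V(2,0) = exp(-r*dt) * [p*22.856075 + (1-p)*8.457186] = 16.981624; exercise = 15.422731; V(2,0) = max -> 16.981624
  V(2,1) = exp(-r*dt) * [p*8.457186 + (1-p)*0.000000] = 5.088116; exercise = 1.930000; V(2,1) = max -> 5.088116
  V(2,2) = exp(-r*dt) * [p*0.000000 + (1-p)*0.000000] = 0.000000; exercise = 0.000000; V(2,2) = max -> 0.000000
  V(1,0) = exp(-r*dt) * [p*16.981624 + (1-p)*5.088116] = 12.160370; exercise = 8.457186; V(1,0) = max -> 12.160370
  V(1,1) = exp(-r*dt) * [p*5.088116 + (1-p)*0.000000] = 3.061175; exercise = 0.000000; V(1,1) = max -> 3.061175
  V(0,0) = exp(-r*dt) * [p*12.160370 + (1-p)*3.061175] = 8.485450; exercise = 1.930000; V(0,0) = max -> 8.485450

Answer: Price = V(0,0) = 8.4855


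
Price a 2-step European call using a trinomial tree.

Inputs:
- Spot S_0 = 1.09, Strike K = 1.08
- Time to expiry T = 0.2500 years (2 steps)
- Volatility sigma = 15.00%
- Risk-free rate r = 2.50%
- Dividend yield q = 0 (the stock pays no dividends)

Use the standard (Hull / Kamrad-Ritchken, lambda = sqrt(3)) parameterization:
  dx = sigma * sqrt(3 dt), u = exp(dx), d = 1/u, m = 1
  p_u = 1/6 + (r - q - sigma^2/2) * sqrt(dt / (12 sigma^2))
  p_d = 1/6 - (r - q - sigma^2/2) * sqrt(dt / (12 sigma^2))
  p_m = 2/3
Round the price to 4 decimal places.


dt = T/N = 0.125000; dx = sigma*sqrt(3*dt) = 0.091856
u = exp(dx) = 1.096207; d = 1/u = 0.912237
p_u = 0.176022, p_m = 0.666667, p_d = 0.157311
Discount per step: exp(-r*dt) = 0.996880
Stock lattice S(k, j) with j the centered position index:
  k=0: S(0,+0) = 1.0900
  k=1: S(1,-1) = 0.9943; S(1,+0) = 1.0900; S(1,+1) = 1.1949
  k=2: S(2,-2) = 0.9071; S(2,-1) = 0.9943; S(2,+0) = 1.0900; S(2,+1) = 1.1949; S(2,+2) = 1.3098
Terminal payoffs V(N, j) = max(S_T - K, 0):
  V(2,-2) = 0.000000; V(2,-1) = 0.000000; V(2,+0) = 0.010000; V(2,+1) = 0.114865; V(2,+2) = 0.229820
Backward induction: V(k, j) = exp(-r*dt) * [p_u * V(k+1, j+1) + p_m * V(k+1, j) + p_d * V(k+1, j-1)]
  V(1,-1) = exp(-r*dt) * [p_u*0.010000 + p_m*0.000000 + p_d*0.000000] = 0.001755
  V(1,+0) = exp(-r*dt) * [p_u*0.114865 + p_m*0.010000 + p_d*0.000000] = 0.026802
  V(1,+1) = exp(-r*dt) * [p_u*0.229820 + p_m*0.114865 + p_d*0.010000] = 0.118233
  V(0,+0) = exp(-r*dt) * [p_u*0.118233 + p_m*0.026802 + p_d*0.001755] = 0.038834

Answer: Price = V(0,0) = 0.0388


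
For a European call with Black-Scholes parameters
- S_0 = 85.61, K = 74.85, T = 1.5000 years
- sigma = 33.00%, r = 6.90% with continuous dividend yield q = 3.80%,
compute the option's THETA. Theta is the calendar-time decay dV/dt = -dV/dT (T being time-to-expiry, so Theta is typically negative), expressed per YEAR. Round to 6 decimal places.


Answer: Theta = -4.019405

Derivation:
d1 = 0.6494636186; d2 = 0.2452978110
phi(d1) = 0.3230849365; exp(-qT) = 0.9445940694; exp(-rT) = 0.9016760227
Theta = -S*exp(-qT)*phi(d1)*sigma/(2*sqrt(T)) - r*K*exp(-rT)*N(d2) + q*S*exp(-qT)*N(d1)
N(d1) = 0.7419806226; N(d2) = 0.5968870767; sqrt(T) = 1.2247448714
Term 1 = -85.6100 * 0.9445940694 * 0.3230849365 * 0.3300 / (2 * 1.2247448714) = -3.5198547010
Term 2 = -0.0690 * 74.8500 * 0.9016760227 * 0.5968870767 = -2.7796082533
Term 3 = 0.0380 * 85.6100 * 0.9445940694 * 0.7419806226 = 2.2800578793
Theta = -3.5198547010 + (-2.7796082533) + (2.2800578793) = -4.019405


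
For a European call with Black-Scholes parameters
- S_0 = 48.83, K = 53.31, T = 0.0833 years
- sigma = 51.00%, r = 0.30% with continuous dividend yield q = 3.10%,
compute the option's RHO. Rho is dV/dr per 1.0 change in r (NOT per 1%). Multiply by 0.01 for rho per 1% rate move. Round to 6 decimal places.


Answer: Rho = 1.094023

Derivation:
d1 = -0.5385940917; d2 = -0.6857889625
phi(d1) = 0.3450795423; exp(-qT) = 0.9974210313; exp(-rT) = 0.9997501312
N(d2) = 0.2464230987
Rho = K*T*exp(-rT)*N(d2) = 53.3100 * 0.0833 * 0.9997501312 * 0.2464230987 = 1.094023


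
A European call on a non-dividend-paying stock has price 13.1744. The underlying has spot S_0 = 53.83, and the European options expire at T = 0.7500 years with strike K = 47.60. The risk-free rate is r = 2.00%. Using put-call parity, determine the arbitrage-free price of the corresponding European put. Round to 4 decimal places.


Answer: Put price = 6.2357

Derivation:
Put-call parity: C - P = S_0 * exp(-qT) - K * exp(-rT).
S_0 * exp(-qT) = 53.8300 * 1.00000000 = 53.83000000
K * exp(-rT) = 47.6000 * 0.98511194 = 46.89132833
P = C - S*exp(-qT) + K*exp(-rT)
P = 13.1744 - 53.83000000 + 46.89132833 = 6.2357


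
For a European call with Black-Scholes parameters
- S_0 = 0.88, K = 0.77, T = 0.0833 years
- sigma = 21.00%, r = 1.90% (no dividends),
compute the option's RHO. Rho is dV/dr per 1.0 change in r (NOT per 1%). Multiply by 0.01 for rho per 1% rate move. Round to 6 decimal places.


Answer: Rho = 0.063147

Derivation:
d1 = 2.2595552281; d2 = 2.1989455754
phi(d1) = 0.0310631376; exp(-qT) = 1.0000000000; exp(-rT) = 0.9984185518
N(d2) = 0.9860591038
Rho = K*T*exp(-rT)*N(d2) = 0.7700 * 0.0833 * 0.9984185518 * 0.9860591038 = 0.063147


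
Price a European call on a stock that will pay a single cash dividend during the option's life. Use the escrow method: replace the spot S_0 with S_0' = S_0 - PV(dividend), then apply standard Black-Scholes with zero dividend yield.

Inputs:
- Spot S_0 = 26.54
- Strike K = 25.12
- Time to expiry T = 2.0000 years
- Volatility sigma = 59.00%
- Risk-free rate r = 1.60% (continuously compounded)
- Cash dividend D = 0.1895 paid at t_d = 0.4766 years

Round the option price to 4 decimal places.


PV(D) = D * exp(-r * t_d) = 0.1895 * 0.99240340 = 0.18806044
S_0' = S_0 - PV(D) = 26.5400 - 0.18806044 = 26.35193956
d1 = (ln(S_0'/K) + (r + sigma^2/2)*T) / (sigma*sqrt(T)) = 0.51292512
d2 = d1 - sigma*sqrt(T) = -0.32146088
exp(-rT) = 0.96850658
N(d1) = 0.69599815; N(d2) = 0.37393058
C = S_0' * N(d1) - K * exp(-rT) * N(d2) = 26.35193956 * 0.69599815 - 25.1200 * 0.96850658 * 0.37393058 = 9.2436

Answer: Price = 9.2436


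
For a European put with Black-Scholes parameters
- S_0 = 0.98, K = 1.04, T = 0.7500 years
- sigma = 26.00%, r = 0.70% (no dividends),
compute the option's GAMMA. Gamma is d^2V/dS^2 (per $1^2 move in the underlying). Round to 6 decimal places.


Answer: Gamma = 1.793171

Derivation:
d1 = -0.1280093044; d2 = -0.3531759094
phi(d1) = 0.3956870238; exp(-qT) = 1.0000000000; exp(-rT) = 0.9947637572
Gamma = exp(-qT) * phi(d1) / (S * sigma * sqrt(T)) = 1.0000000000 * 0.3956870238 / (0.9800 * 0.2600 * 0.8660254038) = 1.793171


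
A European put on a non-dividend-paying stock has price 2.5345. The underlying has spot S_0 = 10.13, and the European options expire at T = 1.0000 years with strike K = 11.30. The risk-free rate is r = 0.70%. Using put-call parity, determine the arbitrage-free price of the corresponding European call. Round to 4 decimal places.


Answer: Call price = 1.4433

Derivation:
Put-call parity: C - P = S_0 * exp(-qT) - K * exp(-rT).
S_0 * exp(-qT) = 10.1300 * 1.00000000 = 10.13000000
K * exp(-rT) = 11.3000 * 0.99302444 = 11.22117621
C = P + S*exp(-qT) - K*exp(-rT)
C = 2.5345 + 10.13000000 - 11.22117621 = 1.4433
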